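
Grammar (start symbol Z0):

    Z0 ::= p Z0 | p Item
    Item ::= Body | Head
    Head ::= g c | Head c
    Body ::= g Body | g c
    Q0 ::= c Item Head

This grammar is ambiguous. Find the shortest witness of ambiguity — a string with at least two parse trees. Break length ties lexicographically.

p g c

length 3: p g c has 2 parse trees

Two derivations of p g c:
  Z0 ⇒ p Item ⇒ p Body ⇒ p g c
  Z0 ⇒ p Item ⇒ p Head ⇒ p g c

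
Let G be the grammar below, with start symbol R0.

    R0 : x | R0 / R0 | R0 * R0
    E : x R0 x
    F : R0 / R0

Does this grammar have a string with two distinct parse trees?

Ambiguous

Witness: x * x * x

Derivation 1: R0 ⇒ R0 * R0 ⇒ x * R0 ⇒ x * R0 * R0 ⇒ x * x * R0 ⇒ x * x * x
Derivation 2: R0 ⇒ R0 * R0 ⇒ R0 * R0 * R0 ⇒ x * R0 * R0 ⇒ x * x * R0 ⇒ x * x * x

Two distinct leftmost derivations for the same string.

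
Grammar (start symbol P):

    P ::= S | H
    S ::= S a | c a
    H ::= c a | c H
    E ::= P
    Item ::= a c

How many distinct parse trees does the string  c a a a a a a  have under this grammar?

Parse trees for c a a a a a a:
  [P [S [S [S [S [S [S c a] a] a] a] a] a]]

1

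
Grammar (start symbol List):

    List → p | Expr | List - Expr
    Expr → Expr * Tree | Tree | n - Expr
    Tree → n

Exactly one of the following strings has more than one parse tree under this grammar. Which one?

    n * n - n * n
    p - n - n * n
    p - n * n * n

n * n - n * n: 1 tree
p - n - n * n: 3 trees
p - n * n * n: 1 tree

p - n - n * n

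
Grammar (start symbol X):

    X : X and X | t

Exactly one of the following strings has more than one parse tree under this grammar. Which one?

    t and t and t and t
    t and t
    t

t and t and t and t

t and t and t and t: 5 trees
t and t: 1 tree
t: 1 tree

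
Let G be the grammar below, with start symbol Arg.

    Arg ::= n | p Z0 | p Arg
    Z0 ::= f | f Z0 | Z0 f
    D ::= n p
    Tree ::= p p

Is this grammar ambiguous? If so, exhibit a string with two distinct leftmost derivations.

Ambiguous

Witness: p f f

Derivation 1: Arg ⇒ p Z0 ⇒ p f Z0 ⇒ p f f
Derivation 2: Arg ⇒ p Z0 ⇒ p Z0 f ⇒ p f f

Two distinct leftmost derivations for the same string.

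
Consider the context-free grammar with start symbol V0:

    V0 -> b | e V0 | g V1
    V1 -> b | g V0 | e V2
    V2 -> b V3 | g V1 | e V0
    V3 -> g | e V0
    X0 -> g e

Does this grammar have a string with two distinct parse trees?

(X0 is unreachable from V0, so its rules don't affect L(V0).) The reachable rules are right-linear with at most one rule per (nonterminal, next-terminal) pair. Each input token forces the next rule, so parsing is deterministic.

Unambiguous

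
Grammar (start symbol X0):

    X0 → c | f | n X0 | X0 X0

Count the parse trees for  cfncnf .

Parse trees for cfncnf:
  [X0 [X0 c] [X0 [X0 f] [X0 n [X0 [X0 c] [X0 n [X0 f]]]]]]
  [X0 [X0 c] [X0 [X0 f] [X0 [X0 n [X0 c]] [X0 n [X0 f]]]]]
  [X0 [X0 c] [X0 [X0 [X0 f] [X0 n [X0 c]]] [X0 n [X0 f]]]]
  [X0 [X0 [X0 c] [X0 f]] [X0 n [X0 [X0 c] [X0 n [X0 f]]]]]
  [X0 [X0 [X0 c] [X0 f]] [X0 [X0 n [X0 c]] [X0 n [X0 f]]]]
  [X0 [X0 [X0 c] [X0 [X0 f] [X0 n [X0 c]]]] [X0 n [X0 f]]]
  [X0 [X0 [X0 [X0 c] [X0 f]] [X0 n [X0 c]]] [X0 n [X0 f]]]

7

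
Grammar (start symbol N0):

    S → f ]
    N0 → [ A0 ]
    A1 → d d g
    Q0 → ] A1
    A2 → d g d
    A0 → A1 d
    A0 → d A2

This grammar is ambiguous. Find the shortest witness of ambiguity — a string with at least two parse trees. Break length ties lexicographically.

length 6: [ d d g d ] has 2 parse trees

Two derivations of [ d d g d ]:
  N0 ⇒ [ A0 ] ⇒ [ A1 d ] ⇒ [ d d g d ]
  N0 ⇒ [ A0 ] ⇒ [ d A2 ] ⇒ [ d d g d ]

[ d d g d ]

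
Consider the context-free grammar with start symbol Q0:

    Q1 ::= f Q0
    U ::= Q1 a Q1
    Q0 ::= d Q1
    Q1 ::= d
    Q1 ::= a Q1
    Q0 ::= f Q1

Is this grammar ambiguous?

Unambiguous

Only Q0, Q1 are reachable from Q0; ignoring the rest: Each reachable nonterminal has at most one production per leading terminal, and all productions are right-linear; the derivation is determined token-by-token.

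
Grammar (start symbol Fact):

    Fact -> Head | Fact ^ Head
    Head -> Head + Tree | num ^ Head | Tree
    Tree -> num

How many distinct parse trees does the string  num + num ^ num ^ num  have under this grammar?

2

Parse trees for num + num ^ num ^ num:
  [Fact [Fact [Head [Head [Tree num]] + [Tree num]]] ^ [Head num ^ [Head [Tree num]]]]
  [Fact [Fact [Fact [Head [Head [Tree num]] + [Tree num]]] ^ [Head [Tree num]]] ^ [Head [Tree num]]]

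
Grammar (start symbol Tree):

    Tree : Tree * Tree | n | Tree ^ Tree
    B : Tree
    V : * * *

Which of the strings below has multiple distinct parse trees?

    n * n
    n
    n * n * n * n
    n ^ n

n * n * n * n

n * n: 1 tree
n: 1 tree
n * n * n * n: 5 trees
n ^ n: 1 tree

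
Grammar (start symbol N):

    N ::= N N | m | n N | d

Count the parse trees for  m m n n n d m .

11

Parse trees for m m n n n d m (showing first 6 of 11):
  [N [N m] [N [N m] [N [N n [N n [N n [N d]]]] [N m]]]]
  [N [N m] [N [N m] [N n [N [N n [N n [N d]]] [N m]]]]]
  [N [N m] [N [N m] [N n [N n [N [N n [N d]] [N m]]]]]]
  [N [N m] [N [N m] [N n [N n [N n [N [N d] [N m]]]]]]]
  [N [N m] [N [N [N m] [N n [N n [N n [N d]]]]] [N m]]]
  [N [N [N m] [N m]] [N [N n [N n [N n [N d]]]] [N m]]]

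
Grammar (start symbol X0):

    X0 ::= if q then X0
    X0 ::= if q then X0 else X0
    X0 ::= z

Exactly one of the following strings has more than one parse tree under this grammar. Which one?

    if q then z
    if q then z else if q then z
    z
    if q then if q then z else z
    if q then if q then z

if q then z: 1 tree
if q then z else if q then z: 1 tree
z: 1 tree
if q then if q then z else z: 2 trees
if q then if q then z: 1 tree

if q then if q then z else z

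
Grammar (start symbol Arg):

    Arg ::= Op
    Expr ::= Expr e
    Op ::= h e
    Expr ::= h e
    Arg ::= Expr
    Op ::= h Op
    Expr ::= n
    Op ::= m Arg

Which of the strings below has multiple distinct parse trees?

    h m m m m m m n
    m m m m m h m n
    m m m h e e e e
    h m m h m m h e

h m m m m m m n: 1 tree
m m m m m h m n: 1 tree
m m m h e e e e: 1 tree
h m m h m m h e: 2 trees

h m m h m m h e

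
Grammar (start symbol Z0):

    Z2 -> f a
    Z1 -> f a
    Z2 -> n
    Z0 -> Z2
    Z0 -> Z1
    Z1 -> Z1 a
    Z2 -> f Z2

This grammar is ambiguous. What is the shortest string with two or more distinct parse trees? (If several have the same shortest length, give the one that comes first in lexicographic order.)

length 1: no string has ≥2 trees
length 2: f a has 2 parse trees

Two derivations of f a:
  Z0 ⇒ Z2 ⇒ f a
  Z0 ⇒ Z1 ⇒ f a

f a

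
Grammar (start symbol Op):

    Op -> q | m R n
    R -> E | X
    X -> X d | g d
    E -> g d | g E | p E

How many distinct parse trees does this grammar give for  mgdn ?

Parse trees for mgdn:
  [Op m [R [E g d]] n]
  [Op m [R [X g d]] n]

2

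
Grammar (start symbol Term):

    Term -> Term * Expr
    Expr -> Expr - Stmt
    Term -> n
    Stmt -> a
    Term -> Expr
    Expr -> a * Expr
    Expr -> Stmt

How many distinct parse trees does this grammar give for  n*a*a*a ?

4

Parse trees for n*a*a*a:
  [Term [Term n] * [Expr a * [Expr a * [Expr [Stmt a]]]]]
  [Term [Term [Term n] * [Expr [Stmt a]]] * [Expr a * [Expr [Stmt a]]]]
  [Term [Term [Term n] * [Expr a * [Expr [Stmt a]]]] * [Expr [Stmt a]]]
  [Term [Term [Term [Term n] * [Expr [Stmt a]]] * [Expr [Stmt a]]] * [Expr [Stmt a]]]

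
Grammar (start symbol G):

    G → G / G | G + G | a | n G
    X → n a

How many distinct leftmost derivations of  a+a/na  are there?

2

Parse trees for a+a/na:
  [G [G [G a] + [G a]] / [G n [G a]]]
  [G [G a] + [G [G a] / [G n [G a]]]]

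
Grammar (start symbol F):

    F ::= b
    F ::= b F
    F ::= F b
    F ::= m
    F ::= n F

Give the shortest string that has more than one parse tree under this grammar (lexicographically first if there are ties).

b b

length 1: no string has ≥2 trees
length 2: b b has 2 parse trees

Two derivations of b b:
  F ⇒ b F ⇒ b b
  F ⇒ F b ⇒ b b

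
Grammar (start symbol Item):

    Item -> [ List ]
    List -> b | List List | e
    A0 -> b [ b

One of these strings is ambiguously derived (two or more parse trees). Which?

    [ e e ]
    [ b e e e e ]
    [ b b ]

[ b e e e e ]

[ e e ]: 1 tree
[ b e e e e ]: 14 trees
[ b b ]: 1 tree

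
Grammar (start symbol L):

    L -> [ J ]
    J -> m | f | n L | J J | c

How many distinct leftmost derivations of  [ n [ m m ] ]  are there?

1

Parse trees for [ n [ m m ] ]:
  [L [ [J n [L [ [J [J m] [J m]] ]]] ]]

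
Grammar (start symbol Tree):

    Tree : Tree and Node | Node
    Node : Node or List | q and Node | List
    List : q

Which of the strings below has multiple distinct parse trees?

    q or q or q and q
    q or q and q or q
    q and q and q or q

q and q and q or q

q or q or q and q: 1 tree
q or q and q or q: 1 tree
q and q and q or q: 7 trees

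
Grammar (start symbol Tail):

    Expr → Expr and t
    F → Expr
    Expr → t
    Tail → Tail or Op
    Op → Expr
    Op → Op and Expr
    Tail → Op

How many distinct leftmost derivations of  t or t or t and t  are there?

2

Parse trees for t or t or t and t:
  [Tail [Tail [Tail [Op [Expr t]]] or [Op [Expr t]]] or [Op [Expr [Expr t] and t]]]
  [Tail [Tail [Tail [Op [Expr t]]] or [Op [Expr t]]] or [Op [Op [Expr t]] and [Expr t]]]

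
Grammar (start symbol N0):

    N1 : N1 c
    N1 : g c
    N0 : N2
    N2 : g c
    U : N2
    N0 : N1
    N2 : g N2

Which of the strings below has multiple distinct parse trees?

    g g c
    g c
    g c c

g c

g g c: 1 tree
g c: 2 trees
g c c: 1 tree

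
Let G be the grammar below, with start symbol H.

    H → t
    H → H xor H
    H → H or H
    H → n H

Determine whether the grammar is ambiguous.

Witness: n t or t

Derivation 1: H ⇒ H or H ⇒ n H or H ⇒ n t or H ⇒ n t or t
Derivation 2: H ⇒ n H ⇒ n H or H ⇒ n t or H ⇒ n t or t

Two distinct leftmost derivations for the same string.

Ambiguous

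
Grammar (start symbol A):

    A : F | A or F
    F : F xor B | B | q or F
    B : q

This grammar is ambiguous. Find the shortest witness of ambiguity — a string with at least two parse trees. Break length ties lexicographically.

length 1: no string has ≥2 trees
length 3: q or q has 2 parse trees

Two derivations of q or q:
  A ⇒ F ⇒ q or F ⇒ q or B ⇒ q or q
  A ⇒ A or F ⇒ F or F ⇒ B or F ⇒ q or F ⇒ q or B ⇒ q or q

q or q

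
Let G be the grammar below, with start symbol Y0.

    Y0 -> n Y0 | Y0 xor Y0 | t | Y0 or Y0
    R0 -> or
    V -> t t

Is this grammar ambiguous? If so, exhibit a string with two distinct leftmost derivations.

Witness: n t or t

Derivation 1: Y0 ⇒ n Y0 ⇒ n Y0 or Y0 ⇒ n t or Y0 ⇒ n t or t
Derivation 2: Y0 ⇒ Y0 or Y0 ⇒ n Y0 or Y0 ⇒ n t or Y0 ⇒ n t or t

Two distinct leftmost derivations for the same string.

Ambiguous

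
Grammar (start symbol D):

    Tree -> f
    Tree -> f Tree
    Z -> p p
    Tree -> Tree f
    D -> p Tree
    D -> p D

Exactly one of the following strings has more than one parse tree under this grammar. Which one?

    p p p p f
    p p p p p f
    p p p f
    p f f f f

p f f f f

p p p p f: 1 tree
p p p p p f: 1 tree
p p p f: 1 tree
p f f f f: 8 trees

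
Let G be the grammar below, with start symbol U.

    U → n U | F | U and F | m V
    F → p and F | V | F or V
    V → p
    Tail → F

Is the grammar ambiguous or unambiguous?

Ambiguous

Witness: p and p

Derivation 1: U ⇒ F ⇒ p and F ⇒ p and V ⇒ p and p
Derivation 2: U ⇒ U and F ⇒ F and F ⇒ V and F ⇒ p and F ⇒ p and V ⇒ p and p

Two distinct leftmost derivations for the same string.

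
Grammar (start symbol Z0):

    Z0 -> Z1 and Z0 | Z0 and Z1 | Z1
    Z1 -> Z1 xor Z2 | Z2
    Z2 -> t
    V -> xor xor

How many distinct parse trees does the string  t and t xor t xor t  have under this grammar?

Parse trees for t and t xor t xor t:
  [Z0 [Z1 [Z2 t]] and [Z0 [Z1 [Z1 [Z1 [Z2 t]] xor [Z2 t]] xor [Z2 t]]]]
  [Z0 [Z0 [Z1 [Z2 t]]] and [Z1 [Z1 [Z1 [Z2 t]] xor [Z2 t]] xor [Z2 t]]]

2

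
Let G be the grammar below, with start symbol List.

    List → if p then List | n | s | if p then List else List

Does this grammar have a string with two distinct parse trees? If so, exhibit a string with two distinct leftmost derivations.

Witness: if p then if p then n else n

Derivation 1: List ⇒ if p then List ⇒ if p then if p then List else List ⇒ if p then if p then n else List ⇒ if p then if p then n else n
Derivation 2: List ⇒ if p then List else List ⇒ if p then if p then List else List ⇒ if p then if p then n else List ⇒ if p then if p then n else n

Two distinct leftmost derivations for the same string.

Ambiguous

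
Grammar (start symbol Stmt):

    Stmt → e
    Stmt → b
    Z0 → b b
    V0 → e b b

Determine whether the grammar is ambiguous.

Unambiguous

Only Stmt is reachable from Stmt; ignoring the rest: The reachable rules are right-linear with at most one rule per (nonterminal, next-terminal) pair. Each input token forces the next rule, so parsing is deterministic.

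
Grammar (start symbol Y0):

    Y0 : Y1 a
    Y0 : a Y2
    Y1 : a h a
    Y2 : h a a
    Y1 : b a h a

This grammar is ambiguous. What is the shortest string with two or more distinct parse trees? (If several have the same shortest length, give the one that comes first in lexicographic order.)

length 4: a h a a has 2 parse trees

Two derivations of a h a a:
  Y0 ⇒ Y1 a ⇒ a h a a
  Y0 ⇒ a Y2 ⇒ a h a a

a h a a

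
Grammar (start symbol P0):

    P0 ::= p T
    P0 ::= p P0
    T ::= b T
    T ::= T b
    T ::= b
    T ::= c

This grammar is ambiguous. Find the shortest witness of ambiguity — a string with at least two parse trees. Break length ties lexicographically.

p b b

length 2: no string has ≥2 trees
length 3: p b b has 2 parse trees

Two derivations of p b b:
  P0 ⇒ p T ⇒ p b T ⇒ p b b
  P0 ⇒ p T ⇒ p T b ⇒ p b b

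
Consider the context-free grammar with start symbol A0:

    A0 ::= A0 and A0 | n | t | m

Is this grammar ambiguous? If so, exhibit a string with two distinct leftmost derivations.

Witness: m and m and m

Derivation 1: A0 ⇒ A0 and A0 ⇒ A0 and A0 and A0 ⇒ m and A0 and A0 ⇒ m and m and A0 ⇒ m and m and m
Derivation 2: A0 ⇒ A0 and A0 ⇒ m and A0 ⇒ m and A0 and A0 ⇒ m and m and A0 ⇒ m and m and m

Two distinct leftmost derivations for the same string.

Ambiguous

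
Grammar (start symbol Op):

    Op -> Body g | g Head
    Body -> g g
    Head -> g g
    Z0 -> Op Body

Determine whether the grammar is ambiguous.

Witness: g g g

Derivation 1: Op ⇒ Body g ⇒ g g g
Derivation 2: Op ⇒ g Head ⇒ g g g

Two distinct leftmost derivations for the same string.

Ambiguous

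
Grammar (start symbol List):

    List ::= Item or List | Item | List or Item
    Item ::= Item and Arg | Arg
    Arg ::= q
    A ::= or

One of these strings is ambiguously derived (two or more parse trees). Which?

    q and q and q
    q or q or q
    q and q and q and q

q and q and q: 1 tree
q or q or q: 4 trees
q and q and q and q: 1 tree

q or q or q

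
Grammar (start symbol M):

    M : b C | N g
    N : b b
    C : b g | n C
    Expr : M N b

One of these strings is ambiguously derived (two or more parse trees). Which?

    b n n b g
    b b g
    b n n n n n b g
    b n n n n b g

b n n b g: 1 tree
b b g: 2 trees
b n n n n n b g: 1 tree
b n n n n b g: 1 tree

b b g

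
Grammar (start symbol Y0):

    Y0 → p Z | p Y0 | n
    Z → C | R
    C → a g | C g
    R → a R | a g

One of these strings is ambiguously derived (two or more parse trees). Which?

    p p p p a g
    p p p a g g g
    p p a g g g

p p p p a g

p p p p a g: 2 trees
p p p a g g g: 1 tree
p p a g g g: 1 tree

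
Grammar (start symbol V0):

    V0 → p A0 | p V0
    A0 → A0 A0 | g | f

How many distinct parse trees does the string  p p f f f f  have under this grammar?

Parse trees for p p f f f f:
  [V0 p [V0 p [A0 [A0 f] [A0 [A0 f] [A0 [A0 f] [A0 f]]]]]]
  [V0 p [V0 p [A0 [A0 f] [A0 [A0 [A0 f] [A0 f]] [A0 f]]]]]
  [V0 p [V0 p [A0 [A0 [A0 f] [A0 f]] [A0 [A0 f] [A0 f]]]]]
  [V0 p [V0 p [A0 [A0 [A0 f] [A0 [A0 f] [A0 f]]] [A0 f]]]]
  [V0 p [V0 p [A0 [A0 [A0 [A0 f] [A0 f]] [A0 f]] [A0 f]]]]

5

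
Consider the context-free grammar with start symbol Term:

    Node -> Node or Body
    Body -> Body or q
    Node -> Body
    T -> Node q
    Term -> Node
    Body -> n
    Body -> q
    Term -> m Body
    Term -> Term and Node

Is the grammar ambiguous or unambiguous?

Witness: n or q

Derivation 1: Term ⇒ Node ⇒ Node or Body ⇒ Body or Body ⇒ n or Body ⇒ n or q
Derivation 2: Term ⇒ Node ⇒ Body ⇒ Body or q ⇒ n or q

Two distinct leftmost derivations for the same string.

Ambiguous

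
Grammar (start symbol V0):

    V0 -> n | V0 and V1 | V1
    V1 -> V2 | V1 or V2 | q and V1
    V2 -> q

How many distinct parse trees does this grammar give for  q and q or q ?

3

Parse trees for q and q or q:
  [V0 [V0 [V1 [V2 q]]] and [V1 [V1 [V2 q]] or [V2 q]]]
  [V0 [V1 [V1 q and [V1 [V2 q]]] or [V2 q]]]
  [V0 [V1 q and [V1 [V1 [V2 q]] or [V2 q]]]]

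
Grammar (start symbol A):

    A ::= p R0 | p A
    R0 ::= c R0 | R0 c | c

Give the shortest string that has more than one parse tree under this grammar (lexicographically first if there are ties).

p c c

length 2: no string has ≥2 trees
length 3: p c c has 2 parse trees

Two derivations of p c c:
  A ⇒ p R0 ⇒ p c R0 ⇒ p c c
  A ⇒ p R0 ⇒ p R0 c ⇒ p c c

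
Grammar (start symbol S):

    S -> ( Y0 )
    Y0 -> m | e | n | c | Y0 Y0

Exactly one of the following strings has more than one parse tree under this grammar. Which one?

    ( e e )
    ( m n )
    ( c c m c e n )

( e e ): 1 tree
( m n ): 1 tree
( c c m c e n ): 42 trees

( c c m c e n )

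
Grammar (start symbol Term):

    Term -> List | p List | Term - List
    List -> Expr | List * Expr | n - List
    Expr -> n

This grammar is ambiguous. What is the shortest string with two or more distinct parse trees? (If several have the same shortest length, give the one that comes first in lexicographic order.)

n - n

length 1: no string has ≥2 trees
length 2: no string has ≥2 trees
length 3: n - n has 2 parse trees

Two derivations of n - n:
  Term ⇒ List ⇒ n - List ⇒ n - Expr ⇒ n - n
  Term ⇒ Term - List ⇒ List - List ⇒ Expr - List ⇒ n - List ⇒ n - Expr ⇒ n - n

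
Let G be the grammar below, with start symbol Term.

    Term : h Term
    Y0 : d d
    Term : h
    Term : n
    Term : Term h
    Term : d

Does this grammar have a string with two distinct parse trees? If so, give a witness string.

Witness: h h

Derivation 1: Term ⇒ h Term ⇒ h h
Derivation 2: Term ⇒ Term h ⇒ h h

Two distinct leftmost derivations for the same string.

Ambiguous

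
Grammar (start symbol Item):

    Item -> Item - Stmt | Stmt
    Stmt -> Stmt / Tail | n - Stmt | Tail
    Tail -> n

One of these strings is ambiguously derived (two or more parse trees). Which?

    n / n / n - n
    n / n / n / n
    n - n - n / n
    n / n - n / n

n / n / n - n: 1 tree
n / n / n / n: 1 tree
n - n - n / n: 7 trees
n / n - n / n: 1 tree

n - n - n / n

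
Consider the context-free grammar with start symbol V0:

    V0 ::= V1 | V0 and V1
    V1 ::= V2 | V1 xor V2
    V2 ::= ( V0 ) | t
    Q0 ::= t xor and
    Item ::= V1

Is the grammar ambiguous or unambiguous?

Unambiguous

(Q0, Item are unreachable from V0, so their rules don't affect L(V0).) V0 → V0 and V1 | V1  ;  V1 → V1 xor V2 | V2  — a left-associative chain with V2 at the bottom. Each string factors uniquely by precedence.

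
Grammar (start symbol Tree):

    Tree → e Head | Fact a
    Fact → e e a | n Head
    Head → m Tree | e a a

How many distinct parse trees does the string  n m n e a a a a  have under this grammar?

Parse trees for n m n e a a a a:
  [Tree [Fact n [Head m [Tree [Fact n [Head e a a]] a]]] a]

1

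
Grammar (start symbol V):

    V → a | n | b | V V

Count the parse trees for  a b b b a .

Parse trees for a b b b a (showing first 6 of 14):
  [V [V a] [V [V b] [V [V b] [V [V b] [V a]]]]]
  [V [V a] [V [V b] [V [V [V b] [V b]] [V a]]]]
  [V [V a] [V [V [V b] [V b]] [V [V b] [V a]]]]
  [V [V a] [V [V [V b] [V [V b] [V b]]] [V a]]]
  [V [V a] [V [V [V [V b] [V b]] [V b]] [V a]]]
  [V [V [V a] [V b]] [V [V b] [V [V b] [V a]]]]

14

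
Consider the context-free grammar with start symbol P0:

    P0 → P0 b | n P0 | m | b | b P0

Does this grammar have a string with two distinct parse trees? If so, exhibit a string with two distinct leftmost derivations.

Witness: b b

Derivation 1: P0 ⇒ P0 b ⇒ b b
Derivation 2: P0 ⇒ b P0 ⇒ b b

Two distinct leftmost derivations for the same string.

Ambiguous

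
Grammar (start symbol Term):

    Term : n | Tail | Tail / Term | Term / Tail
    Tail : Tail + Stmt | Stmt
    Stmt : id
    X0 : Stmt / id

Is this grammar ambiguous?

Ambiguous

Witness: id / id

Derivation 1: Term ⇒ Tail / Term ⇒ Stmt / Term ⇒ id / Term ⇒ id / Tail ⇒ id / Stmt ⇒ id / id
Derivation 2: Term ⇒ Term / Tail ⇒ Tail / Tail ⇒ Stmt / Tail ⇒ id / Tail ⇒ id / Stmt ⇒ id / id

Two distinct leftmost derivations for the same string.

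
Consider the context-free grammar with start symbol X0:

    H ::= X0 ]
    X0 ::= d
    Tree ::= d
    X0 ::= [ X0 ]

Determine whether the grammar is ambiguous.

Unambiguous

Only X0 is reachable from X0; ignoring the rest: Each string is a nest of matched brackets around a single atom. An opening bracket forces the recursive rule; an atom forces the base rule.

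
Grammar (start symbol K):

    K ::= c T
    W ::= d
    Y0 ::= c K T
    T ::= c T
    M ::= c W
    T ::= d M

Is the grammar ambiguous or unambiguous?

Unambiguous

(Y0 is unreachable from K, so its rules don't affect L(K).) Restricted to the reachable nonterminals, every rule has the form A → t or A → t B, and no two rules for the same A share a first terminal. The grammar encodes a DFA — one run per string.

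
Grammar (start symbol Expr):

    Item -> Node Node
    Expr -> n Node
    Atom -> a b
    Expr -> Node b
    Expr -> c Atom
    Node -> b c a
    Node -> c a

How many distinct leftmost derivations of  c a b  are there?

Parse trees for c a b:
  [Expr [Node c a] b]
  [Expr c [Atom a b]]

2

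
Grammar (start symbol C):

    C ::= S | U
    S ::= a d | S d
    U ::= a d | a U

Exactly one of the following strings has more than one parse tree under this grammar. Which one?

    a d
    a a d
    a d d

a d: 2 trees
a a d: 1 tree
a d d: 1 tree

a d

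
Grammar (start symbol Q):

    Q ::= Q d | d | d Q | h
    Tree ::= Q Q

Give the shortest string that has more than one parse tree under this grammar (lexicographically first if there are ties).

d d

length 1: no string has ≥2 trees
length 2: d d has 2 parse trees

Two derivations of d d:
  Q ⇒ Q d ⇒ d d
  Q ⇒ d Q ⇒ d d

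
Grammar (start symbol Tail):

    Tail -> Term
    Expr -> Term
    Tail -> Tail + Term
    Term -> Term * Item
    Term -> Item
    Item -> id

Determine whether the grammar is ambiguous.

Only Tail, Term, Item are reachable from Tail; ignoring the rest: This is a standard precedence ladder (Tail over Term over Item), with each level left-recursive on its own operator ('+' at Tail, '*' at Term). That structure is LR(1), hence unambiguous.

Unambiguous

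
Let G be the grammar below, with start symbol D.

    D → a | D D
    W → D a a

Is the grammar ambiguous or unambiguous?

Ambiguous

Witness: a a a

Derivation 1: D ⇒ D D ⇒ a D ⇒ a D D ⇒ a a D ⇒ a a a
Derivation 2: D ⇒ D D ⇒ D D D ⇒ a D D ⇒ a a D ⇒ a a a

Two distinct leftmost derivations for the same string.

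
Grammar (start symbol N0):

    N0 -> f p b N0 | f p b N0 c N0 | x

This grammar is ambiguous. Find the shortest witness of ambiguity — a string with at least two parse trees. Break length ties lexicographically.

f p b f p b x c x

length 1: no string has ≥2 trees
length 4: no string has ≥2 trees
length 6: no string has ≥2 trees
length 7: no string has ≥2 trees
length 9: f p b f p b x c x has 2 parse trees

Two derivations of f p b f p b x c x:
  N0 ⇒ f p b N0 ⇒ f p b f p b N0 c N0 ⇒ f p b f p b x c N0 ⇒ f p b f p b x c x
  N0 ⇒ f p b N0 c N0 ⇒ f p b f p b N0 c N0 ⇒ f p b f p b x c N0 ⇒ f p b f p b x c x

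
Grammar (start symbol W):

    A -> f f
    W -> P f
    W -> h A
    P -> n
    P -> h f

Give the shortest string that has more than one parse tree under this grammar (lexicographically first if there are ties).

length 2: no string has ≥2 trees
length 3: h f f has 2 parse trees

Two derivations of h f f:
  W ⇒ P f ⇒ h f f
  W ⇒ h A ⇒ h f f

h f f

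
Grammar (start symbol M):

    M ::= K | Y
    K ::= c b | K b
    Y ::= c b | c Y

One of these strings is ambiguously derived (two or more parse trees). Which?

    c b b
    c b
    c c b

c b b: 1 tree
c b: 2 trees
c c b: 1 tree

c b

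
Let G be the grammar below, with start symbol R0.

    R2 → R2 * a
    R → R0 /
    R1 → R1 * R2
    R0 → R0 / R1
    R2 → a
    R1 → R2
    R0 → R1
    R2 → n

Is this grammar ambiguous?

Witness: a * a

Derivation 1: R0 ⇒ R1 ⇒ R1 * R2 ⇒ R2 * R2 ⇒ a * R2 ⇒ a * a
Derivation 2: R0 ⇒ R1 ⇒ R2 ⇒ R2 * a ⇒ a * a

Two distinct leftmost derivations for the same string.

Ambiguous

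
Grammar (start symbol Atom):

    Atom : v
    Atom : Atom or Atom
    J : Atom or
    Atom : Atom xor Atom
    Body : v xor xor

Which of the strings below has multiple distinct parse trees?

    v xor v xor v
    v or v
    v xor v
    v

v xor v xor v

v xor v xor v: 2 trees
v or v: 1 tree
v xor v: 1 tree
v: 1 tree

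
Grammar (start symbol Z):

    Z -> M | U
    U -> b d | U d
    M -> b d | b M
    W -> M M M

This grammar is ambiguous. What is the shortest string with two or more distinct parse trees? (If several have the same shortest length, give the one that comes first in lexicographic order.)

length 2: b d has 2 parse trees

Two derivations of b d:
  Z ⇒ M ⇒ b d
  Z ⇒ U ⇒ b d

b d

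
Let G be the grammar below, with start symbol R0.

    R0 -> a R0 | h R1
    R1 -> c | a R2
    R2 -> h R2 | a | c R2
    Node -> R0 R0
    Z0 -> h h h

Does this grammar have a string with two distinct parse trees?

(Node, Z0 are unreachable from R0, so their rules don't affect L(R0).) The reachable rules are right-linear with at most one rule per (nonterminal, next-terminal) pair. Each input token forces the next rule, so parsing is deterministic.

Unambiguous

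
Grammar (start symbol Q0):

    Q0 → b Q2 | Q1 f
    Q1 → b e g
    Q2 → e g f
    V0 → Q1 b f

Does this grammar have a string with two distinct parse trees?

Witness: b e g f

Derivation 1: Q0 ⇒ b Q2 ⇒ b e g f
Derivation 2: Q0 ⇒ Q1 f ⇒ b e g f

Two distinct leftmost derivations for the same string.

Ambiguous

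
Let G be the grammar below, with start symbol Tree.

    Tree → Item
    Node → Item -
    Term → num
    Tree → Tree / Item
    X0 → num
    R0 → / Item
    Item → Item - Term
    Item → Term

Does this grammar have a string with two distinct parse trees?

Unambiguous

Only Tree, Item, Term are reachable from Tree; ignoring the rest: The grammar is stratified — Tree handles '/' (left-recursive), Item handles '-', Term atoms. Each operator has a fixed associativity and precedence level, so every string has one parse.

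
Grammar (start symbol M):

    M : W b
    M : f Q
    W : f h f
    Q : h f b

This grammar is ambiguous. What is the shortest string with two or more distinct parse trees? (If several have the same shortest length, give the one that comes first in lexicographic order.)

f h f b

length 4: f h f b has 2 parse trees

Two derivations of f h f b:
  M ⇒ W b ⇒ f h f b
  M ⇒ f Q ⇒ f h f b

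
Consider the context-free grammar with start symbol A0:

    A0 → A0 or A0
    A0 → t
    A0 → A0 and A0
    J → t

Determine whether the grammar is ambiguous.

Witness: t and t and t

Derivation 1: A0 ⇒ A0 and A0 ⇒ t and A0 ⇒ t and A0 and A0 ⇒ t and t and A0 ⇒ t and t and t
Derivation 2: A0 ⇒ A0 and A0 ⇒ A0 and A0 and A0 ⇒ t and A0 and A0 ⇒ t and t and A0 ⇒ t and t and t

Two distinct leftmost derivations for the same string.

Ambiguous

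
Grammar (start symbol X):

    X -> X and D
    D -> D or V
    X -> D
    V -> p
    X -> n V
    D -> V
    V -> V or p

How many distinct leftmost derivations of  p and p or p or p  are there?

4

Parse trees for p and p or p or p:
  [X [X [D [V p]]] and [D [D [V p]] or [V [V p] or p]]]
  [X [X [D [V p]]] and [D [D [D [V p]] or [V p]] or [V p]]]
  [X [X [D [V p]]] and [D [D [V [V p] or p]] or [V p]]]
  [X [X [D [V p]]] and [D [V [V [V p] or p] or p]]]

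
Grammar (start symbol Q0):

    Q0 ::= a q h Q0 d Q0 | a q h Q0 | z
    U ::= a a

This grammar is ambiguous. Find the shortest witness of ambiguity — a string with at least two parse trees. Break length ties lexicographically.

length 1: no string has ≥2 trees
length 4: no string has ≥2 trees
length 6: no string has ≥2 trees
length 7: no string has ≥2 trees
length 9: a q h a q h z d z has 2 parse trees

Two derivations of a q h a q h z d z:
  Q0 ⇒ a q h Q0 d Q0 ⇒ a q h a q h Q0 d Q0 ⇒ a q h a q h z d Q0 ⇒ a q h a q h z d z
  Q0 ⇒ a q h Q0 ⇒ a q h a q h Q0 d Q0 ⇒ a q h a q h z d Q0 ⇒ a q h a q h z d z

a q h a q h z d z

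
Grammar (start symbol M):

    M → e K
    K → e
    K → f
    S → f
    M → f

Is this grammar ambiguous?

Unambiguous

(S is unreachable from M, so its rules don't affect L(M).) The reachable rules are right-linear with at most one rule per (nonterminal, next-terminal) pair. Each input token forces the next rule, so parsing is deterministic.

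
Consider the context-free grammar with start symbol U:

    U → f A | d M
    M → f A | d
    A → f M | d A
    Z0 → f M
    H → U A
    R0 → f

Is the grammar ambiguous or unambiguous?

(Z0, H, R0 are unreachable from U, so their rules don't affect L(U).) Each reachable nonterminal has at most one production per leading terminal, and all productions are right-linear; the derivation is determined token-by-token.

Unambiguous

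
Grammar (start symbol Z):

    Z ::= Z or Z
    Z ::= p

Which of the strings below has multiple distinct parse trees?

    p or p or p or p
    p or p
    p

p or p or p or p

p or p or p or p: 5 trees
p or p: 1 tree
p: 1 tree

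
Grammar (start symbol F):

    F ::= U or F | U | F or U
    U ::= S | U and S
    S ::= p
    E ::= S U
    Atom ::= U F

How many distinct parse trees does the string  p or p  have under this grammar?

Parse trees for p or p:
  [F [U [S p]] or [F [U [S p]]]]
  [F [F [U [S p]]] or [U [S p]]]

2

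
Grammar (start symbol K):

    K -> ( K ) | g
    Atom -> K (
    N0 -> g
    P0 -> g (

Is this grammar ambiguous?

(Atom, N0, P0 are unreachable from K, so their rules don't affect L(K).) L(K) is { openⁿ atom closeⁿ : n ≥ 0 }. The bracket depth fixes n, and the derivation is forced at every step.

Unambiguous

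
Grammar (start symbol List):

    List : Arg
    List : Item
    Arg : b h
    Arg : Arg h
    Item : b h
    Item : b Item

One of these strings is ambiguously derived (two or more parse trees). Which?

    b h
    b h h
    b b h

b h: 2 trees
b h h: 1 tree
b b h: 1 tree

b h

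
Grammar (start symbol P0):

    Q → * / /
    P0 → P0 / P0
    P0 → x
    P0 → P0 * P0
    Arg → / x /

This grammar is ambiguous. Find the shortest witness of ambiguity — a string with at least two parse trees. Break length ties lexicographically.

x * x * x

length 1: no string has ≥2 trees
length 3: no string has ≥2 trees
length 5: x * x * x has 2 parse trees

Two derivations of x * x * x:
  P0 ⇒ P0 * P0 ⇒ x * P0 ⇒ x * P0 * P0 ⇒ x * x * P0 ⇒ x * x * x
  P0 ⇒ P0 * P0 ⇒ P0 * P0 * P0 ⇒ x * P0 * P0 ⇒ x * x * P0 ⇒ x * x * x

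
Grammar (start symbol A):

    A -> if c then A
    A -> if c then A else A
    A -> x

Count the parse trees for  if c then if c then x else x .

Parse trees for if c then if c then x else x:
  [A if c then [A if c then [A x] else [A x]]]
  [A if c then [A if c then [A x]] else [A x]]

2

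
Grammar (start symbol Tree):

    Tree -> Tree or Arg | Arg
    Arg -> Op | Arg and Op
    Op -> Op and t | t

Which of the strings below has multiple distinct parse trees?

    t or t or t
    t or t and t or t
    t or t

t or t and t or t

t or t or t: 1 tree
t or t and t or t: 2 trees
t or t: 1 tree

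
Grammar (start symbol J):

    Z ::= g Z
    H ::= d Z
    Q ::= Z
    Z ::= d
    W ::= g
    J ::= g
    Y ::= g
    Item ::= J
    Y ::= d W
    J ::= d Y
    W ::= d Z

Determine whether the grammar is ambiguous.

Unambiguous

(Item, Q, H are unreachable from J, so their rules don't affect L(J).) Restricted to the reachable nonterminals, every rule has the form A → t or A → t B, and no two rules for the same A share a first terminal. The grammar encodes a DFA — one run per string.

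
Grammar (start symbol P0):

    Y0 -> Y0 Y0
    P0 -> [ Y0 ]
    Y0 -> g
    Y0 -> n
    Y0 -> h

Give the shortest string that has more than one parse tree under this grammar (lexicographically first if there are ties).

length 3: no string has ≥2 trees
length 4: no string has ≥2 trees
length 5: [ g g g ] has 2 parse trees

Two derivations of [ g g g ]:
  P0 ⇒ [ Y0 ] ⇒ [ Y0 Y0 ] ⇒ [ Y0 Y0 Y0 ] ⇒ [ g Y0 Y0 ] ⇒ [ g g Y0 ] ⇒ [ g g g ]
  P0 ⇒ [ Y0 ] ⇒ [ Y0 Y0 ] ⇒ [ g Y0 ] ⇒ [ g Y0 Y0 ] ⇒ [ g g Y0 ] ⇒ [ g g g ]

[ g g g ]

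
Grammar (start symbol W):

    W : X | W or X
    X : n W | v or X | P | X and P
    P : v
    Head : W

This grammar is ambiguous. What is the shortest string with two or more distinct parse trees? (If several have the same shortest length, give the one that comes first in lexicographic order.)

length 1: no string has ≥2 trees
length 2: no string has ≥2 trees
length 3: v or v has 2 parse trees

Two derivations of v or v:
  W ⇒ X ⇒ v or X ⇒ v or P ⇒ v or v
  W ⇒ W or X ⇒ X or X ⇒ P or X ⇒ v or X ⇒ v or P ⇒ v or v

v or v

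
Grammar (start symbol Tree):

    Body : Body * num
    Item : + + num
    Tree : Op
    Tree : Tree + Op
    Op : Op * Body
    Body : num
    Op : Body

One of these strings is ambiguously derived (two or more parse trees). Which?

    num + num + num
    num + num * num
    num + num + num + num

num + num + num: 1 tree
num + num * num: 2 trees
num + num + num + num: 1 tree

num + num * num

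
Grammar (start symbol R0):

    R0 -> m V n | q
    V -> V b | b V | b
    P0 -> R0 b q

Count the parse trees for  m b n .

1

Parse trees for m b n:
  [R0 m [V b] n]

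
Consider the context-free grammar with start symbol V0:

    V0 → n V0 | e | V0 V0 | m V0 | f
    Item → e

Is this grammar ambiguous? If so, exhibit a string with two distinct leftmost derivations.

Witness: e e e

Derivation 1: V0 ⇒ V0 V0 ⇒ e V0 ⇒ e V0 V0 ⇒ e e V0 ⇒ e e e
Derivation 2: V0 ⇒ V0 V0 ⇒ V0 V0 V0 ⇒ e V0 V0 ⇒ e e V0 ⇒ e e e

Two distinct leftmost derivations for the same string.

Ambiguous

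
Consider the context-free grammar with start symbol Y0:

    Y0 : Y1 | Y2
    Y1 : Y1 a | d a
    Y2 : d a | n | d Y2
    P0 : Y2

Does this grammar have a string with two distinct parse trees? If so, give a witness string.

Witness: d a

Derivation 1: Y0 ⇒ Y1 ⇒ d a
Derivation 2: Y0 ⇒ Y2 ⇒ d a

Two distinct leftmost derivations for the same string.

Ambiguous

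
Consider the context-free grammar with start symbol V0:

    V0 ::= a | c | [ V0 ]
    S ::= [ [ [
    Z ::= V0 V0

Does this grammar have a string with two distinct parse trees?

Unambiguous

(S, Z are unreachable from V0, so their rules don't affect L(V0).) L(V0) is { openⁿ atom closeⁿ : n ≥ 0 }. The bracket depth fixes n, and the derivation is forced at every step.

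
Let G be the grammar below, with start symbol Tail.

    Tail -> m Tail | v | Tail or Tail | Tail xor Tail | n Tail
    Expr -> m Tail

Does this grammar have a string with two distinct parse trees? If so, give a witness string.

Witness: m v or v

Derivation 1: Tail ⇒ m Tail ⇒ m Tail or Tail ⇒ m v or Tail ⇒ m v or v
Derivation 2: Tail ⇒ Tail or Tail ⇒ m Tail or Tail ⇒ m v or Tail ⇒ m v or v

Two distinct leftmost derivations for the same string.

Ambiguous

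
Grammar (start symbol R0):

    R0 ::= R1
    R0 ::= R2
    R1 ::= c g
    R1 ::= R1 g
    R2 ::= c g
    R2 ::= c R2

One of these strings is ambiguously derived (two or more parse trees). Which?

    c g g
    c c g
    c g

c g

c g g: 1 tree
c c g: 1 tree
c g: 2 trees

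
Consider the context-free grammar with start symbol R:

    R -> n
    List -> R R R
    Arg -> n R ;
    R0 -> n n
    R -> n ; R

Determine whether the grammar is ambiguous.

Unambiguous

(Arg, List, R0 are unreachable from R, so their rules don't affect L(R).) Right-recursive list with a separator: after each atom, whether the separator follows determines the rule. One parse per string.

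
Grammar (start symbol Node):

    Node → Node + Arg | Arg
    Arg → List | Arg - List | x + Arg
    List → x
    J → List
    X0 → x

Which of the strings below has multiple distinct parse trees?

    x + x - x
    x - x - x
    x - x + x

x + x - x

x + x - x: 3 trees
x - x - x: 1 tree
x - x + x: 1 tree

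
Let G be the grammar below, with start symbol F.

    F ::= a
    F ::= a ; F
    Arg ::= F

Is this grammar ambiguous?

Unambiguous

(Arg is unreachable from F, so its rules don't affect L(F).) The reachable grammar is A → atom sep A | atom. Each atom is followed by either the separator (recurse) or end-of-string (stop) — no choice point.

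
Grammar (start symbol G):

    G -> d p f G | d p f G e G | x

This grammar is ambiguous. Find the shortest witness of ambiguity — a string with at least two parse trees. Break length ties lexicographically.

length 1: no string has ≥2 trees
length 4: no string has ≥2 trees
length 6: no string has ≥2 trees
length 7: no string has ≥2 trees
length 9: d p f d p f x e x has 2 parse trees

Two derivations of d p f d p f x e x:
  G ⇒ d p f G ⇒ d p f d p f G e G ⇒ d p f d p f x e G ⇒ d p f d p f x e x
  G ⇒ d p f G e G ⇒ d p f d p f G e G ⇒ d p f d p f x e G ⇒ d p f d p f x e x

d p f d p f x e x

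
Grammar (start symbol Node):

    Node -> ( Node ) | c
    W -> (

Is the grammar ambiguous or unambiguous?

(W is unreachable from Node, so its rules don't affect L(Node).) L(Node) is { openⁿ atom closeⁿ : n ≥ 0 }. The bracket depth fixes n, and the derivation is forced at every step.

Unambiguous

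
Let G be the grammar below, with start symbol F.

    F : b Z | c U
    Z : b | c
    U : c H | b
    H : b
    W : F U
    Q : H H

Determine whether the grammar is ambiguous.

Only F, Z, U, H are reachable from F; ignoring the rest: The reachable rules are right-linear with at most one rule per (nonterminal, next-terminal) pair. Each input token forces the next rule, so parsing is deterministic.

Unambiguous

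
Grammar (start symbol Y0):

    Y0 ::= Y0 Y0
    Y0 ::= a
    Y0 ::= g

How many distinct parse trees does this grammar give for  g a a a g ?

Parse trees for g a a a g (showing first 6 of 14):
  [Y0 [Y0 g] [Y0 [Y0 a] [Y0 [Y0 a] [Y0 [Y0 a] [Y0 g]]]]]
  [Y0 [Y0 g] [Y0 [Y0 a] [Y0 [Y0 [Y0 a] [Y0 a]] [Y0 g]]]]
  [Y0 [Y0 g] [Y0 [Y0 [Y0 a] [Y0 a]] [Y0 [Y0 a] [Y0 g]]]]
  [Y0 [Y0 g] [Y0 [Y0 [Y0 a] [Y0 [Y0 a] [Y0 a]]] [Y0 g]]]
  [Y0 [Y0 g] [Y0 [Y0 [Y0 [Y0 a] [Y0 a]] [Y0 a]] [Y0 g]]]
  [Y0 [Y0 [Y0 g] [Y0 a]] [Y0 [Y0 a] [Y0 [Y0 a] [Y0 g]]]]

14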